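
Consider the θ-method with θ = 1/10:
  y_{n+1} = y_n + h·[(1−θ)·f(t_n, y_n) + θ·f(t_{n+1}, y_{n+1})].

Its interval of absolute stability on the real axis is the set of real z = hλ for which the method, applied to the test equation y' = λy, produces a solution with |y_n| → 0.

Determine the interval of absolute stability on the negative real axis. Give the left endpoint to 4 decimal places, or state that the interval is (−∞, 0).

Test eqn y'=λy, z=hλ:
  y_{n+1} = y_n + z·[9/10·y_n + 1/10·y_{n+1}] ⇒ (1 − 1/10z)y_{n+1} = (1 + 9/10z)y_n
  R(z) = (1 + 9/10z)/(1 − 1/10z).

Need |R(x)|<1, x<0.
x=-1.45: |R|=0.2664
R=−1: 1+9/10x = −1+1/10x ⇒ -4/5x=2 ⇒ x=2/(-4/5)=-2.5000
Confirm numerically:
  x=-1.799: |R|=0.52471 <1
  x=-1.457: |R|=0.27171 <1
  x=-1.349: |R|=0.18865 <1
  x=-2.937: |R|=1.27023 >1
  x=-2.578: |R|=1.04961 >1
  x=-2.544: |R|=1.02806 >1
Interval (-2.5000, 0).

(-2.5000, 0).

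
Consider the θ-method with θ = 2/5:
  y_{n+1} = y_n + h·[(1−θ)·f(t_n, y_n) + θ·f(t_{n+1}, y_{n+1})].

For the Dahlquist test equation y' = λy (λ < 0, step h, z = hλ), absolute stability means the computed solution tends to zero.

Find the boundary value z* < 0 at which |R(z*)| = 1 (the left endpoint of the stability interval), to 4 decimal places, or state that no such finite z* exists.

z* = -10.0000.

Test eqn y'=λy, z=hλ:
  y_{n+1} = y_n + z·[3/5·y_n + 2/5·y_{n+1}] ⇒ (1 − 2/5z)y_{n+1} = (1 + 3/5z)y_n
  R(z) = (1 + 3/5z)/(1 − 2/5z).

Solve |R(x)|<1 on ℝ⁻.
x=-1.09: |R|=0.2409
R=−1: 1+3/5x = −1+2/5x ⇒ -1/5x=2 ⇒ x=2/(-1/5)=-10.0000
Confirm numerically:
  x=-9.771: |R|=0.99067 <1
  x=-7.843: |R|=0.89573 <1
  x=-6.189: |R|=0.78070 <1
  x=-4.209: |R|=0.56842 <1
  x=-10.521: |R|=1.02001 >1
  x=-10.490: |R|=1.01886 >1
  x=-10.304: |R|=1.01187 >1
Interval (-10.0000, 0).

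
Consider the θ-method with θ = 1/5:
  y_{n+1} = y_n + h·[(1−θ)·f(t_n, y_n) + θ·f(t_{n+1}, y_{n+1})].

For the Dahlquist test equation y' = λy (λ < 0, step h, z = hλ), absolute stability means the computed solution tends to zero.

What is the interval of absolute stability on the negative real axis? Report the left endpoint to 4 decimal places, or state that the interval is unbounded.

z∈(-3.3333,0).

Set f=λy, z=hλ:
  y_{n+1} = y_n + z·[4/5·y_n + 1/5·y_{n+1}] ⇒ (1 − 1/5z)y_{n+1} = (1 + 4/5z)y_n
  R(z) = (1 + 4/5z)/(1 − 1/5z).

Solve |R(x)|<1 on ℝ⁻.
x=-1.15: |R|=0.0650
R=−1: 1+4/5x = −1+1/5x ⇒ -3/5x=2 ⇒ x=2/(-3/5)=-3.3333
Confirm numerically:
  x=-3.043: |R|=0.89171 <1
  x=-2.931: |R|=0.84781 <1
  x=-2.819: |R|=0.80266 <1
  x=-2.378: |R|=0.61155 <1
  x=-3.669: |R|=1.11616 >1
  x=-3.506: |R|=1.06090 >1
  x=-3.471: |R|=1.04875 >1
So |R|<1 on (-3.3333, 0).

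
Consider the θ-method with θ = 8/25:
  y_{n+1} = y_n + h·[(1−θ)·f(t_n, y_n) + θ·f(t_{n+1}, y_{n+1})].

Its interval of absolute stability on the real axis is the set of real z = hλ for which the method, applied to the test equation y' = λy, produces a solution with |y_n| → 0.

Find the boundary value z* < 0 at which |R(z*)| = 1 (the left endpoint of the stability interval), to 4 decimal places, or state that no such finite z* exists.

left endpoint -5.5556.

Set f=λy, z=hλ:
  y_{n+1} = y_n + z·[17/25·y_n + 8/25·y_{n+1}] ⇒ (1 − 8/25z)y_{n+1} = (1 + 17/25z)y_n
  so R(z) = (1 + 17/25z)/(1 − 8/25z).

Boundary: |R(x)|=1, x<0.
x=-1.17: |R|=0.1487
R=−1: 1+17/25x = −1+8/25x ⇒ -9/25x=2 ⇒ x=2/(-9/25)=-5.5556
Confirm numerically:
  x=-3.737: |R|=0.70185 <1
  x=-3.633: |R|=0.67995 <1
  x=-2.605: |R|=0.42070 <1
  x=-5.931: |R|=1.04664 >1
  x=-5.838: |R|=1.03545 >1
Interval (-5.5556, 0).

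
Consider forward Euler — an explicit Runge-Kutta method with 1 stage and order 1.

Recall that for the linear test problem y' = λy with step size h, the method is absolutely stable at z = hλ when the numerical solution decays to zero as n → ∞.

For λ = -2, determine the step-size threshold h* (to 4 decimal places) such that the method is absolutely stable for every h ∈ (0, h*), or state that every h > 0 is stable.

(-2.0000,0); λ=-2 ⇒ h* = 1.0000.

Set f=λy, z=hλ:
  order 1, 1-stage ⇒ R(z)=1+z
  (e.g. R(-1.53)=-0.53000, |R|=0.53000)

Find x<0 with |R(x)|<1.
x=-1.53: |R|=0.5300
|R(-1.9)|=0.9000 |R(-1.32)|=0.3200 |R(-0.74)|=0.2600
Bisect:
  x_lo=-2.5162 |R|=1.5162  x_hi=-0.2483 |R|=0.7517
  mid=-1.38226 |R|=0.38226 →hi
  mid=-1.94922 |R|=0.94922 →hi
  mid=-2.23270 |R|=1.23270 →lo
  mid=-2.09096 |R|=1.09096 →lo
  mid=-2.02009 |R|=1.02009 →lo
  mid=-1.98465 |R|=0.98465 →hi
  mid=-2.00237 |R|=1.00237 →lo
  ...
  [-2.00002,-1.99988] ⇒ x*=-2.0000
Interval (-2.0000, 0).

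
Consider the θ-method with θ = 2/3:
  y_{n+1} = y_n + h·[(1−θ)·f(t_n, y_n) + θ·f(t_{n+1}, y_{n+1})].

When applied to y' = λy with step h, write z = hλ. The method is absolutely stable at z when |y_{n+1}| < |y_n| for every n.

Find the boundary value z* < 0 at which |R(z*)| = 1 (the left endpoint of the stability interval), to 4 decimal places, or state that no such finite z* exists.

(−∞, 0) — no finite endpoint.

On y'=λy, z=hλ:
  y_{n+1} = y_n + z·[1/3·y_n + 2/3·y_{n+1}] ⇒ (1 − 2/3z)y_{n+1} = (1 + 1/3z)y_n
  Hence R(z) = (1 + 1/3z)/(1 − 2/3z).

Boundary: |R(x)|=1, x<0.
x=-1.75: |R|=0.1923
x=-2: |R|=0.1429
x=-10: |R|=0.3043
x=-100: |R|=0.4778
θ=2/3≥1/2 ⇒ |1+1/3x|<|1−2/3x| ∀x<0 ⇒ interval (−∞,0).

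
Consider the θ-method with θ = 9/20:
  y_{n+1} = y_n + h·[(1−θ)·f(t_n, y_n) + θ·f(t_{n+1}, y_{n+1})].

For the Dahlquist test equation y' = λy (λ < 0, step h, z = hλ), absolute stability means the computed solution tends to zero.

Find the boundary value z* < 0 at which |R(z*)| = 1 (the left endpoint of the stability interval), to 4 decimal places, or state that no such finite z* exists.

Test eqn y'=λy, z=hλ:
  y_{n+1} = y_n + z·[11/20·y_n + 9/20·y_{n+1}] ⇒ (1 − 9/20z)y_{n+1} = (1 + 11/20z)y_n
  Hence R(z) = (1 + 11/20z)/(1 − 9/20z).

Find x<0 with |R(x)|<1.
x=-0.52: |R|=0.5786
R=−1: 1+11/20x = −1+9/20x ⇒ -1/10x=2 ⇒ x=2/(-1/10)=-20.0000
Confirm numerically:
  x=-16.759: |R|=0.96206 <1
  x=-9.422: |R|=0.79813 <1
  x=-9.279: |R|=0.79285 <1
  x=-8.676: |R|=0.76910 <1
  x=-20.268: |R|=1.00265 >1
  x=-20.242: |R|=1.00239 >1
So |R|<1 on (-20.0000, 0).

z* = -20.0000.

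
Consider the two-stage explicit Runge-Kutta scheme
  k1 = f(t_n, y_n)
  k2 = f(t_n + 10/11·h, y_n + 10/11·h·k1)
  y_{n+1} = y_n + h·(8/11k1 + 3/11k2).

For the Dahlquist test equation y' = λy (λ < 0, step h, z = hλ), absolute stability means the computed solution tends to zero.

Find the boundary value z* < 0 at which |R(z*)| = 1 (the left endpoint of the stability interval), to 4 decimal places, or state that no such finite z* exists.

left endpoint -4.0333.

Test eqn y'=λy, z=hλ:
  k1=λy_n ⇒ h·k1=z·y_n;  k2=λ(1+10/11z)y_n ⇒ h·k2=z(1+10/11z)y_n
  y_{n+1}/y_n = 1 + 8/11z + 3/11z(1+10/11z) = 1 + z + 30/121z²
  so R(z) = 1 + z + 30/121z².

Need |R(x)|<1, x<0.
x=-0.79: |R|=0.3647
R=1: x+30/121x²=0 ⇒ x=−121/30=-4.0333; min R=1−1/(4·30/121)=-0.0083>−1
Confirm numerically:
  x=-3.452: |R|=0.50246 <1
  x=-2.646: |R|=0.08986 <1
  x=-2.151: |R|=0.00386 <1
  x=-4.381: |R|=1.37763 >1
  x=-4.257: |R|=1.23607 >1
  x=-4.195: |R|=1.16815 >1
So |R|<1 on (-4.0333, 0).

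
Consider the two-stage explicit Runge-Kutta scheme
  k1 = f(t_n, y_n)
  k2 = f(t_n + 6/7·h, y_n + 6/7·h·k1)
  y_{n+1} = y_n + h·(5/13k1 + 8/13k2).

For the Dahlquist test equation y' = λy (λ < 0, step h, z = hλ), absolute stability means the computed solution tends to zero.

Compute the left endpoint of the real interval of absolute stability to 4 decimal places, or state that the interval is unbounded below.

left endpoint -1.8958.

On y'=λy, z=hλ:
  k1=λy_n ⇒ h·k1=z·y_n;  k2=λ(1+6/7z)y_n ⇒ h·k2=z(1+6/7z)y_n
  y_{n+1}/y_n = 1 + 5/13z + 8/13z(1+6/7z) = 1 + z + 48/91z²
  ⇒ R(z) = 1 + z + 48/91z².

Solve |R(x)|<1 on ℝ⁻.
x=-0.47: |R|=0.6465
R=1: x+48/91x²=0 ⇒ x=−91/48=-1.8958; min R=1−1/(4·48/91)=0.5260>−1
Confirm numerically:
  x=-1.320: |R|=0.59907 <1
  x=-0.994: |R|=0.52716 <1
  x=-0.801: |R|=0.53743 <1
  x=-2.454: |R|=1.72250 >1
  x=-2.450: |R|=1.71615 >1
  x=-1.983: |R|=1.09117 >1
Interval (-1.8958, 0).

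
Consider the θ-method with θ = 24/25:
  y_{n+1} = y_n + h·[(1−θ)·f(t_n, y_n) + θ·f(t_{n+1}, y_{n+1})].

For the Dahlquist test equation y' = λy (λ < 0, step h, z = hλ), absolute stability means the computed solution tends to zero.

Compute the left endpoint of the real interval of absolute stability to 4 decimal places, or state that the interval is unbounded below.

interval (−∞, 0).

Test eqn y'=λy, z=hλ:
  y_{n+1} = y_n + z·[1/25·y_n + 24/25·y_{n+1}] ⇒ (1 − 24/25z)y_{n+1} = (1 + 1/25z)y_n
  R(z) = (1 + 1/25z)/(1 − 24/25z).

Find x<0 with |R(x)|<1.
x=-1.07: |R|=0.4722
x=-2: |R|=0.3151
x=-10: |R|=0.0566
x=-100: |R|=0.0309
θ=24/25≥1/2 ⇒ |1+1/25x|<|1−24/25x| ∀x<0 ⇒ stable on all of ℝ⁻.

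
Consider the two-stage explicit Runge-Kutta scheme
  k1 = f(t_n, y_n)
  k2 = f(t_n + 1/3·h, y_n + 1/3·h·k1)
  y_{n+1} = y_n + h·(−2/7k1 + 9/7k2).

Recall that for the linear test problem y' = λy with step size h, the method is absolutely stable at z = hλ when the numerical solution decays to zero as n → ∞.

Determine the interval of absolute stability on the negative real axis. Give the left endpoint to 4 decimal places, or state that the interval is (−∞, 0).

With y'=λy (z=hλ):
  k1=λy_n ⇒ h·k1=z·y_n;  k2=λ(1+1/3z)y_n ⇒ h·k2=z(1+1/3z)y_n
  y_{n+1}/y_n = 1 − 2/7z + 9/7z(1+1/3z) = 1 + z + 3/7z²
  Hence R(z) = 1 + z + 3/7z².

Boundary: |R(x)|=1, x<0.
x=-1.06: |R|=0.4215
R=1: x+3/7x²=0 ⇒ x=−7/3=-2.3333; min R=1−1/(4·3/7)=0.4167>−1
Confirm numerically:
  x=-2.201: |R|=0.87517 <1
  x=-1.491: |R|=0.46175 <1
  x=-0.987: |R|=0.43050 <1
  x=-2.776: |R|=1.52665 >1
  x=-2.572: |R|=1.26308 >1
  x=-2.416: |R|=1.08560 >1
So |R|<1 on (-2.3333, 0).

z∈(-2.3333,0).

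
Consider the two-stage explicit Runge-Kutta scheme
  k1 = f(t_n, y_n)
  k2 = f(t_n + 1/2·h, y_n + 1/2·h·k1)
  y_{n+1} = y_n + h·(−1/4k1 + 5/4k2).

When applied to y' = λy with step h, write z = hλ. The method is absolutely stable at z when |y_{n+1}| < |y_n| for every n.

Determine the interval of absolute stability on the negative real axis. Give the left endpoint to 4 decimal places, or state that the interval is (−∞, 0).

z∈(-1.6000,0).

With y'=λy (z=hλ):
  k1=λy_n ⇒ h·k1=z·y_n;  k2=λ(1+1/2z)y_n ⇒ h·k2=z(1+1/2z)y_n
  y_{n+1}/y_n = 1 − 1/4z + 5/4z(1+1/2z) = 1 + z + 5/8z²
  Hence R(z) = 1 + z + 5/8z².

Boundary: |R(x)|=1, x<0.
x=-1.48: |R|=0.8890
R=1: x+5/8x²=0 ⇒ x=−8/5=-1.6000; min R=1−1/(4·5/8)=0.6000>−1
Confirm numerically:
  x=-1.528: |R|=0.93124 <1
  x=-1.013: |R|=0.62836 <1
  x=-0.987: |R|=0.62186 <1
  x=-0.929: |R|=0.61040 <1
  x=-2.192: |R|=1.81104 >1
  x=-2.030: |R|=1.54556 >1
  x=-1.978: |R|=1.46730 >1
Interval (-1.6000, 0).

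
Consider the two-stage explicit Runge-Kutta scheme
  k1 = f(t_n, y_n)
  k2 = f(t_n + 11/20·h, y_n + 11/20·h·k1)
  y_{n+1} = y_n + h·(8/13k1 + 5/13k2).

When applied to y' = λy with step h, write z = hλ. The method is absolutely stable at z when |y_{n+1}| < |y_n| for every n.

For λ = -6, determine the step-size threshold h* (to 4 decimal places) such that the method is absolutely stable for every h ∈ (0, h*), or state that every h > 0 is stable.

(-4.7273,0); λ=-6 ⇒ h* = (52/11)/6 = 0.7879.

With y'=λy (z=hλ):
  k1=λy_n ⇒ h·k1=z·y_n;  k2=λ(1+11/20z)y_n ⇒ h·k2=z(1+11/20z)y_n
  y_{n+1}/y_n = 1 + 8/13z + 5/13z(1+11/20z) = 1 + z + 11/52z²
  so R(z) = 1 + z + 11/52z².

Find x<0 with |R(x)|<1.
x=-1.34: |R|=0.0398
R=1: x+11/52x²=0 ⇒ x=−52/11=-4.7273; min R=1−1/(4·11/52)=-0.1818>−1
Confirm numerically:
  x=-4.691: |R|=0.96401 <1
  x=-3.763: |R|=0.23242 <1
  x=-2.879: |R|=0.12563 <1
  x=-5.092: |R|=1.39287 >1
  x=-4.936: |R|=1.21794 >1
Stable set (-4.7273, 0).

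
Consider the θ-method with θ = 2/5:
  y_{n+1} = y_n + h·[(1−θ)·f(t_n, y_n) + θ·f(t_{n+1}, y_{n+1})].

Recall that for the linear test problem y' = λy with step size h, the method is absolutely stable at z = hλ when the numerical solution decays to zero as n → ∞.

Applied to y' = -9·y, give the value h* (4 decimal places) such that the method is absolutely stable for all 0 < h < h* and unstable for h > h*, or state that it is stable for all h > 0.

(-10.0000,0); λ=-9 ⇒ h* = (10)/9 = 1.1111.

With y'=λy (z=hλ):
  y_{n+1} = y_n + z·[3/5·y_n + 2/5·y_{n+1}] ⇒ (1 − 2/5z)y_{n+1} = (1 + 3/5z)y_n
  so R(z) = (1 + 3/5z)/(1 − 2/5z).

Need |R(x)|<1, x<0.
x=-1.79: |R|=0.0431
R=−1: 1+3/5x = −1+2/5x ⇒ -1/5x=2 ⇒ x=2/(-1/5)=-10.0000
Confirm numerically:
  x=-9.686: |R|=0.98712 <1
  x=-8.111: |R|=0.91099 <1
  x=-5.258: |R|=0.69438 <1
  x=-10.402: |R|=1.01558 >1
  x=-10.164: |R|=1.00648 >1
  x=-10.041: |R|=1.00163 >1
So |R|<1 on (-10.0000, 0).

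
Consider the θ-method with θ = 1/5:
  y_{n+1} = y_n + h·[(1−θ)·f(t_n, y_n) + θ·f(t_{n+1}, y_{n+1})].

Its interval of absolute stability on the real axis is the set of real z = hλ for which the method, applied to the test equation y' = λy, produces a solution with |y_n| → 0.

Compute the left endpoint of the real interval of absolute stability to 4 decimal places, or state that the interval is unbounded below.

z* = -3.3333.

On y'=λy, z=hλ:
  y_{n+1} = y_n + z·[4/5·y_n + 1/5·y_{n+1}] ⇒ (1 − 1/5z)y_{n+1} = (1 + 4/5z)y_n
  so R(z) = (1 + 4/5z)/(1 − 1/5z).

Find x<0 with |R(x)|<1.
x=-0.62: |R|=0.4484
R=−1: 1+4/5x = −1+1/5x ⇒ -3/5x=2 ⇒ x=2/(-3/5)=-3.3333
Confirm numerically:
  x=-3.036: |R|=0.88900 <1
  x=-2.381: |R|=0.61293 <1
  x=-2.029: |R|=0.44331 <1
  x=-1.814: |R|=0.33108 <1
  x=-3.797: |R|=1.15812 >1
  x=-3.379: |R|=1.01635 >1
So |R|<1 on (-3.3333, 0).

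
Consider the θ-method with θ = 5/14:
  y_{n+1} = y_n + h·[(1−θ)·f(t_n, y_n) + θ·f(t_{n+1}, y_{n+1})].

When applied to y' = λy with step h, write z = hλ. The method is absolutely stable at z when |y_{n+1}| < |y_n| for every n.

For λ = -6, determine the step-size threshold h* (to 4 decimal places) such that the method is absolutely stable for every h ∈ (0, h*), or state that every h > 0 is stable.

(-7.0000,0); λ=-6 ⇒ h* = (7)/6 = 1.1667.

Test eqn y'=λy, z=hλ:
  y_{n+1} = y_n + z·[9/14·y_n + 5/14·y_{n+1}] ⇒ (1 − 5/14z)y_{n+1} = (1 + 9/14z)y_n
  Hence R(z) = (1 + 9/14z)/(1 − 5/14z).

Find x<0 with |R(x)|<1.
x=-0.65: |R|=0.4725
R=−1: 1+9/14x = −1+5/14x ⇒ -2/7x=2 ⇒ x=2/(-2/7)=-7.0000
Confirm numerically:
  x=-6.719: |R|=0.97638 <1
  x=-5.154: |R|=0.81433 <1
  x=-5.150: |R|=0.81384 <1
  x=-4.921: |R|=0.78459 <1
  x=-7.378: |R|=1.02971 >1
  x=-7.159: |R|=1.01277 >1
Stable set (-7.0000, 0).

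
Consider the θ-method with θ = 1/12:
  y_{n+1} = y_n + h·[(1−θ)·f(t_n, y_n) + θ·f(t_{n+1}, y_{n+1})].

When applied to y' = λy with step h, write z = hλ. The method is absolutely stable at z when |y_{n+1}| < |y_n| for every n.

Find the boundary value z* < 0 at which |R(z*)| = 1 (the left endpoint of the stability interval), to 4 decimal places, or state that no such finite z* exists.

left endpoint -2.4000.

On y'=λy, z=hλ:
  y_{n+1} = y_n + z·[11/12·y_n + 1/12·y_{n+1}] ⇒ (1 − 1/12z)y_{n+1} = (1 + 11/12z)y_n
  ⇒ R(z) = (1 + 11/12z)/(1 − 1/12z).

Find x<0 with |R(x)|<1.
x=-1.49: |R|=0.3254
R=−1: 1+11/12x = −1+1/12x ⇒ -5/6x=2 ⇒ x=2/(-5/6)=-2.4000
Confirm numerically:
  x=-2.201: |R|=0.85987 <1
  x=-1.545: |R|=0.36877 <1
  x=-1.381: |R|=0.23847 <1
  x=-1.258: |R|=0.13863 <1
  x=-2.981: |R|=1.38782 >1
  x=-2.702: |R|=1.20541 >1
  x=-2.693: |R|=1.19941 >1
So |R|<1 on (-2.4000, 0).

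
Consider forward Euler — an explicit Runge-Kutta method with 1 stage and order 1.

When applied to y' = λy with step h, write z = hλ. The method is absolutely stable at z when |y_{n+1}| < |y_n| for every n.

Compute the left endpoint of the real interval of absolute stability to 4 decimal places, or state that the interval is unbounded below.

With y'=λy (z=hλ):
  order 1, 1-stage ⇒ R(z)=1+z
  (e.g. R(-0.81)=0.19000, |R|=0.19000)

Solve |R(x)|<1 on ℝ⁻.
x=-0.81: |R|=0.1900
|R(-2.31)|=1.3100 |R(-1.88)|=0.8800 |R(-0.91)|=0.0900
Bisect:
  x_lo=-2.5882 |R|=1.5882  x_hi=-0.0580 |R|=0.9420
  mid=-1.32309 |R|=0.32309 →hi
  mid=-1.95564 |R|=0.95564 →hi
  mid=-2.27191 |R|=1.27191 →lo
  mid=-2.11377 |R|=1.11377 →lo
  mid=-2.03470 |R|=1.03470 →lo
  mid=-1.99517 |R|=0.99517 →hi
  mid=-2.01494 |R|=1.01494 →lo
  mid=-2.00505 |R|=1.00505 →lo
  mid=-2.00011 |R|=1.00011 →lo
  ...
  [-2.00011,-1.99996] ⇒ x*=-2.0000
So |R|<1 on (-2.0000, 0).

z* = -2.0000.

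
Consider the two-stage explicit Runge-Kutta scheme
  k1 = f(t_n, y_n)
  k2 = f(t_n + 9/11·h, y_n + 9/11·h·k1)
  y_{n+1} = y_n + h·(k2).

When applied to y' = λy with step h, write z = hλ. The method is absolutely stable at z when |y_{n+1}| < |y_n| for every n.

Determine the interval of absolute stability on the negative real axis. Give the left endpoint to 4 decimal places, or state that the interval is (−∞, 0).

With y'=λy (z=hλ):
  k1=λy_n ⇒ h·k1=z·y_n;  k2=λ(1+9/11z)y_n ⇒ h·k2=z(1+9/11z)y_n
  y_{n+1}/y_n = 1 + z(1+9/11z) = 1 + z + 9/11z²
  R(z) = 1 + z + 9/11z².

Find x<0 with |R(x)|<1.
x=-1.75: |R|=1.7557
R=1: x+9/11x²=0 ⇒ x=−11/9=-1.2222; min R=1−1/(4·9/11)=0.6944>−1
Confirm numerically:
  x=-1.051: |R|=0.85276 <1
  x=-0.648: |R|=0.69556 <1
  x=-0.637: |R|=0.69499 <1
  x=-1.666: |R|=1.60491 >1
  x=-1.652: |R|=1.58090 >1
Interval (-1.2222, 0).

(-1.2222, 0).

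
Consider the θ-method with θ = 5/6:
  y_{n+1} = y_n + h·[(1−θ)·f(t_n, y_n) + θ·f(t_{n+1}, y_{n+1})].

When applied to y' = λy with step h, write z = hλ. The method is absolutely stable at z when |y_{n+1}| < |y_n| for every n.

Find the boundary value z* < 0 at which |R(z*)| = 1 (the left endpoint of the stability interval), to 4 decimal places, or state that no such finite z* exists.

On y'=λy, z=hλ:
  y_{n+1} = y_n + z·[1/6·y_n + 5/6·y_{n+1}] ⇒ (1 − 5/6z)y_{n+1} = (1 + 1/6z)y_n
  R(z) = (1 + 1/6z)/(1 − 5/6z).

Boundary: |R(x)|=1, x<0.
x=-0.9: |R|=0.4857
x=-2: |R|=0.2500
x=-10: |R|=0.0714
x=-100: |R|=0.1858
θ=5/6≥1/2 ⇒ |1+1/6x|<|1−5/6x| ∀x<0 ⇒ unbounded interval.

unbounded; (−∞, 0).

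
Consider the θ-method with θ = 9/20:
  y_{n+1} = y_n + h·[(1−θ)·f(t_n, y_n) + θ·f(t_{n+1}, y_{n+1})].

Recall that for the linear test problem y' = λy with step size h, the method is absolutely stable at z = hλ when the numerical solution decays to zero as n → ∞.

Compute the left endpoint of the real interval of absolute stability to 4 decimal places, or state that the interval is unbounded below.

z* = -20.0000.

Set f=λy, z=hλ:
  y_{n+1} = y_n + z·[11/20·y_n + 9/20·y_{n+1}] ⇒ (1 − 9/20z)y_{n+1} = (1 + 11/20z)y_n
  ⇒ R(z) = (1 + 11/20z)/(1 − 9/20z).

Need |R(x)|<1, x<0.
x=-1.59: |R|=0.0732
R=−1: 1+11/20x = −1+9/20x ⇒ -1/10x=2 ⇒ x=2/(-1/10)=-20.0000
Confirm numerically:
  x=-19.373: |R|=0.99355 <1
  x=-18.864: |R|=0.98803 <1
  x=-16.788: |R|=0.96245 <1
  x=-20.517: |R|=1.00505 >1
  x=-20.308: |R|=1.00304 >1
Interval (-20.0000, 0).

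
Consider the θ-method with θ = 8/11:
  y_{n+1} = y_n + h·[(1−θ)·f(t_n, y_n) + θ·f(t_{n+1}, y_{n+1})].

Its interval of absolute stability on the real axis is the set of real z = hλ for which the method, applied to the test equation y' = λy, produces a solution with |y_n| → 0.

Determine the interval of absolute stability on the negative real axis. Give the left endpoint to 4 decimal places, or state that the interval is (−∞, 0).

Set f=λy, z=hλ:
  y_{n+1} = y_n + z·[3/11·y_n + 8/11·y_{n+1}] ⇒ (1 − 8/11z)y_{n+1} = (1 + 3/11z)y_n
  ⇒ R(z) = (1 + 3/11z)/(1 − 8/11z).

Boundary: |R(x)|=1, x<0.
x=-1.3: |R|=0.3318
x=-2: |R|=0.1852
x=-10: |R|=0.2088
x=-100: |R|=0.3564
θ=8/11≥1/2 ⇒ |1+3/11x|<|1−8/11x| ∀x<0 ⇒ unbounded interval.

(−∞, 0) — no finite endpoint.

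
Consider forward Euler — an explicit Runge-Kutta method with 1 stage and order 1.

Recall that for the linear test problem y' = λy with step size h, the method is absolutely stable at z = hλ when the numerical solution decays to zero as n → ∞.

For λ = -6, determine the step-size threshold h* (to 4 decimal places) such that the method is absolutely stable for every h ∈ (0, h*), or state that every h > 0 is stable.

On y'=λy, z=hλ:
  order 1, 1-stage ⇒ R(z)=1+z
  (e.g. R(-1.48)=-0.48000, |R|=0.48000)

Boundary: |R(x)|=1, x<0.
x=-1.48: |R|=0.4800
|R(-2.11)|=1.1100 |R(-1.6)|=0.6000 |R(-1.38)|=0.3800
Bisect:
  x_lo=-2.7528 |R|=1.7528  x_hi=-0.2339 |R|=0.7661
  mid=-1.49335 |R|=0.49335 →hi
  mid=-2.12307 |R|=1.12307 →lo
  mid=-1.80821 |R|=0.80821 →hi
  mid=-1.96564 |R|=0.96564 →hi
  mid=-2.04436 |R|=1.04436 →lo
  mid=-2.00500 |R|=1.00500 →lo
  mid=-1.98532 |R|=0.98532 →hi
  ...
  [-2.00008,-1.99993] ⇒ x*=-2.0000
Interval (-2.0000, 0).

(-2.0000,0); λ=-6 ⇒ h* = 0.3333.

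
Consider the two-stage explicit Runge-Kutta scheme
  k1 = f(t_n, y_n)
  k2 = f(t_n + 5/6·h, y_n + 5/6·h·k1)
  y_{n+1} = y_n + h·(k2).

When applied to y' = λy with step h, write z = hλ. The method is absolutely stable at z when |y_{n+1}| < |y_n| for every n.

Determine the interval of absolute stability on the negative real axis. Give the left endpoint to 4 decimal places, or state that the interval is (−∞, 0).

On y'=λy, z=hλ:
  k1=λy_n ⇒ h·k1=z·y_n;  k2=λ(1+5/6z)y_n ⇒ h·k2=z(1+5/6z)y_n
  y_{n+1}/y_n = 1 + z(1+5/6z) = 1 + z + 5/6z²
  Hence R(z) = 1 + z + 5/6z².

Solve |R(x)|<1 on ℝ⁻.
x=-1.02: |R|=0.8470
R=1: x+5/6x²=0 ⇒ x=−6/5=-1.2000; min R=1−1/(4·5/6)=0.7000>−1
Confirm numerically:
  x=-1.038: |R|=0.85987 <1
  x=-1.024: |R|=0.84981 <1
  x=-0.897: |R|=0.77351 <1
  x=-0.715: |R|=0.71102 <1
  x=-1.628: |R|=1.58065 >1
  x=-1.253: |R|=1.05534 >1
  x=-1.228: |R|=1.02865 >1
Stable set (-1.2000, 0).

(-1.2000, 0).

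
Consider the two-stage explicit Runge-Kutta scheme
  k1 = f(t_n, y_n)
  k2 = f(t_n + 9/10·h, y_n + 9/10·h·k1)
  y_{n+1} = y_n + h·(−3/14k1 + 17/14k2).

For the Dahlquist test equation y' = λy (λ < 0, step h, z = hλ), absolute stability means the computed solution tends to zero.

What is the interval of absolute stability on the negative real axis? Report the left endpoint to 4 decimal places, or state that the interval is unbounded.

On y'=λy, z=hλ:
  k1=λy_n ⇒ h·k1=z·y_n;  k2=λ(1+9/10z)y_n ⇒ h·k2=z(1+9/10z)y_n
  y_{n+1}/y_n = 1 − 3/14z + 17/14z(1+9/10z) = 1 + z + 153/140z²
  ⇒ R(z) = 1 + z + 153/140z².

Solve |R(x)|<1 on ℝ⁻.
x=-0.6: |R|=0.7934
R=1: x+153/140x²=0 ⇒ x=−140/153=-0.9150; min R=1−1/(4·153/140)=0.7712>−1
Confirm numerically:
  x=-0.871: |R|=0.95809 <1
  x=-0.865: |R|=0.95270 <1
  x=-0.806: |R|=0.90396 <1
  x=-0.614: |R|=0.79800 <1
  x=-1.324: |R|=1.59175 >1
  x=-1.315: |R|=1.57480 >1
  x=-1.147: |R|=1.29077 >1
Stable set (-0.9150, 0).

z∈(-0.9150,0).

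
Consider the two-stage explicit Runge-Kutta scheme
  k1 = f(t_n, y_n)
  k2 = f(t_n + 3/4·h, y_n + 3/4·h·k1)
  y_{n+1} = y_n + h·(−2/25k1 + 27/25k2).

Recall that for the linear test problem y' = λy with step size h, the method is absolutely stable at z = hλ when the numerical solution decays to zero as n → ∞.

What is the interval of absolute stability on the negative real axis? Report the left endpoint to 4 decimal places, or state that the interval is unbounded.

(-1.2346, 0).

On y'=λy, z=hλ:
  k1=λy_n ⇒ h·k1=z·y_n;  k2=λ(1+3/4z)y_n ⇒ h·k2=z(1+3/4z)y_n
  y_{n+1}/y_n = 1 − 2/25z + 27/25z(1+3/4z) = 1 + z + 81/100z²
  so R(z) = 1 + z + 81/100z².

Solve |R(x)|<1 on ℝ⁻.
x=-0.69: |R|=0.6956
R=1: x+81/100x²=0 ⇒ x=−100/81=-1.2346; min R=1−1/(4·81/100)=0.6914>−1
Confirm numerically:
  x=-1.111: |R|=0.88880 <1
  x=-1.082: |R|=0.86629 <1
  x=-0.825: |R|=0.72631 <1
  x=-0.672: |R|=0.69378 <1
  x=-1.749: |R|=1.72879 >1
  x=-1.700: |R|=1.64090 >1
  x=-1.655: |R|=1.56361 >1
Stable set (-1.2346, 0).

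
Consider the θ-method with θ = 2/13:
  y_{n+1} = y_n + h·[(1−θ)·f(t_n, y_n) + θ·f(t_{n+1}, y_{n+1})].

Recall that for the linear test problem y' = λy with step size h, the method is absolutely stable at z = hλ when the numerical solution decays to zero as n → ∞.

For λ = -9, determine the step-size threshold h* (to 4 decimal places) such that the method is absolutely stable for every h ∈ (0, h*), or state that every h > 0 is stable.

On y'=λy, z=hλ:
  y_{n+1} = y_n + z·[11/13·y_n + 2/13·y_{n+1}] ⇒ (1 − 2/13z)y_{n+1} = (1 + 11/13z)y_n
  ⇒ R(z) = (1 + 11/13z)/(1 − 2/13z).

Solve |R(x)|<1 on ℝ⁻.
x=-0.8: |R|=0.2877
R=−1: 1+11/13x = −1+2/13x ⇒ -9/13x=2 ⇒ x=2/(-9/13)=-2.8889
Confirm numerically:
  x=-2.813: |R|=0.96333 <1
  x=-2.409: |R|=0.75760 <1
  x=-1.695: |R|=0.34442 <1
  x=-1.601: |R|=0.28459 <1
  x=-3.417: |R|=1.23964 >1
  x=-3.119: |R|=1.10765 >1
  x=-2.969: |R|=1.03807 >1
Stable set (-2.8889, 0).

(-2.8889,0); λ=-9 ⇒ h* = (26/9)/9 = 0.3210.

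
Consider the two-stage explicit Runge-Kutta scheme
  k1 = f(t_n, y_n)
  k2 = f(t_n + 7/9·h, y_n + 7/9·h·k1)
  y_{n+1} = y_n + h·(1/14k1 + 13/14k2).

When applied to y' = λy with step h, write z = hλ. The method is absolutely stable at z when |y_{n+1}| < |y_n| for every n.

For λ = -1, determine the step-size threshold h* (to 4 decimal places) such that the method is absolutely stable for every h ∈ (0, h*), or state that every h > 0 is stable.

Test eqn y'=λy, z=hλ:
  k1=λy_n ⇒ h·k1=z·y_n;  k2=λ(1+7/9z)y_n ⇒ h·k2=z(1+7/9z)y_n
  y_{n+1}/y_n = 1 + 1/14z + 13/14z(1+7/9z) = 1 + z + 13/18z²
  so R(z) = 1 + z + 13/18z².

Need |R(x)|<1, x<0.
x=-0.74: |R|=0.6555
R=1: x+13/18x²=0 ⇒ x=−18/13=-1.3846; min R=1−1/(4·13/18)=0.6538>−1
Confirm numerically:
  x=-1.339: |R|=0.95589 <1
  x=-1.248: |R|=0.87686 <1
  x=-1.164: |R|=0.81454 <1
  x=-0.957: |R|=0.70445 <1
  x=-1.757: |R|=1.47254 >1
  x=-1.722: |R|=1.41959 >1
  x=-1.522: |R|=1.15102 >1
Interval (-1.3846, 0).

(-1.3846,0); λ=-1 ⇒ h* = (18/13)/1 = 1.3846.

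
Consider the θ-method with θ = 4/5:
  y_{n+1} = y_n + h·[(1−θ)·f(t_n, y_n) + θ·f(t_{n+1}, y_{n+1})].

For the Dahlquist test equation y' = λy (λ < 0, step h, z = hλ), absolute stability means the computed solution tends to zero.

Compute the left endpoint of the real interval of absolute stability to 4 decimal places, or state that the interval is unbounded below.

(−∞, 0) — no finite endpoint.

With y'=λy (z=hλ):
  y_{n+1} = y_n + z·[1/5·y_n + 4/5·y_{n+1}] ⇒ (1 − 4/5z)y_{n+1} = (1 + 1/5z)y_n
  Hence R(z) = (1 + 1/5z)/(1 − 4/5z).

Solve |R(x)|<1 on ℝ⁻.
x=-0.73: |R|=0.5391
x=-2: |R|=0.2308
x=-10: |R|=0.1111
x=-100: |R|=0.2346
θ=4/5≥1/2 ⇒ |1+1/5x|<|1−4/5x| ∀x<0 ⇒ unbounded interval.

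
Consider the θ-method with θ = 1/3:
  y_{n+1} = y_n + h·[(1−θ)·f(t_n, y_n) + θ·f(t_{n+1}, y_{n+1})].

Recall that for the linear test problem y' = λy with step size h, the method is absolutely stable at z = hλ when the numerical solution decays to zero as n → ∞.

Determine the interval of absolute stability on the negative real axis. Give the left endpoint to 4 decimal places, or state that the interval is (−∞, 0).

(-6.0000, 0).

Set f=λy, z=hλ:
  y_{n+1} = y_n + z·[2/3·y_n + 1/3·y_{n+1}] ⇒ (1 − 1/3z)y_{n+1} = (1 + 2/3z)y_n
  ⇒ R(z) = (1 + 2/3z)/(1 − 1/3z).

Solve |R(x)|<1 on ℝ⁻.
x=-1.46: |R|=0.0179
R=−1: 1+2/3x = −1+1/3x ⇒ -1/3x=2 ⇒ x=2/(-1/3)=-6.0000
Confirm numerically:
  x=-5.010: |R|=0.87640 <1
  x=-4.402: |R|=0.78411 <1
  x=-2.599: |R|=0.39257 <1
  x=-6.258: |R|=1.02787 >1
  x=-6.176: |R|=1.01918 >1
  x=-6.039: |R|=1.00431 >1
Stable set (-6.0000, 0).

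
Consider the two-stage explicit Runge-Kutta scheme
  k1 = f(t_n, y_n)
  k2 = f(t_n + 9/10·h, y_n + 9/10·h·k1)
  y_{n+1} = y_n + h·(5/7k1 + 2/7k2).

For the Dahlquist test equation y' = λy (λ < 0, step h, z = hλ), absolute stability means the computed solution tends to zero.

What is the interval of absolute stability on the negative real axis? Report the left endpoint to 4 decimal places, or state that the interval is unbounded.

z∈(-3.8889,0).

Test eqn y'=λy, z=hλ:
  k1=λy_n ⇒ h·k1=z·y_n;  k2=λ(1+9/10z)y_n ⇒ h·k2=z(1+9/10z)y_n
  y_{n+1}/y_n = 1 + 5/7z + 2/7z(1+9/10z) = 1 + z + 9/35z²
  R(z) = 1 + z + 9/35z².

Solve |R(x)|<1 on ℝ⁻.
x=-1.28: |R|=0.1413
R=1: x+9/35x²=0 ⇒ x=−35/9=-3.8889; min R=1−1/(4·9/35)=0.0278>−1
Confirm numerically:
  x=-2.686: |R|=0.16918 <1
  x=-2.384: |R|=0.07746 <1
  x=-1.896: |R|=0.02838 <1
  x=-4.449: |R|=1.64078 >1
  x=-4.060: |R|=1.17864 >1
  x=-4.014: |R|=1.12914 >1
Interval (-3.8889, 0).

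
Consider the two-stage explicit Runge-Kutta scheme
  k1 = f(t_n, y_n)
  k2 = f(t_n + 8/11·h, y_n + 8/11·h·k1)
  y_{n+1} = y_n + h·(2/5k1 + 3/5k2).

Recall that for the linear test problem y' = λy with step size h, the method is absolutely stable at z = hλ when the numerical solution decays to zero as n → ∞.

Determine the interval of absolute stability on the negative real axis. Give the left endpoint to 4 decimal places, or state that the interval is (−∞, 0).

z∈(-2.2917,0).

Test eqn y'=λy, z=hλ:
  k1=λy_n ⇒ h·k1=z·y_n;  k2=λ(1+8/11z)y_n ⇒ h·k2=z(1+8/11z)y_n
  y_{n+1}/y_n = 1 + 2/5z + 3/5z(1+8/11z) = 1 + z + 24/55z²
  Hence R(z) = 1 + z + 24/55z².

Boundary: |R(x)|=1, x<0.
x=-1.05: |R|=0.4311
R=1: x+24/55x²=0 ⇒ x=−55/24=-2.2917; min R=1−1/(4·24/55)=0.4271>−1
Confirm numerically:
  x=-1.565: |R|=0.50375 <1
  x=-1.447: |R|=0.46666 <1
  x=-1.348: |R|=0.44492 <1
  x=-1.337: |R|=0.44303 <1
  x=-2.518: |R|=1.24869 >1
  x=-2.318: |R|=1.02664 >1
So |R|<1 on (-2.2917, 0).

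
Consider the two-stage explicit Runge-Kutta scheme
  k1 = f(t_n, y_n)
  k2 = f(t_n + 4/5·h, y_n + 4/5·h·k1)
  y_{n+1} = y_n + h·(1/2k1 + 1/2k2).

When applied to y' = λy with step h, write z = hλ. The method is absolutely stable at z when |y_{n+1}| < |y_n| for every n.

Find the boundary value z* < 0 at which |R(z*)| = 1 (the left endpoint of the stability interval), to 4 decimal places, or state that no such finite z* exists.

Set f=λy, z=hλ:
  k1=λy_n ⇒ h·k1=z·y_n;  k2=λ(1+4/5z)y_n ⇒ h·k2=z(1+4/5z)y_n
  y_{n+1}/y_n = 1 + 1/2z + 1/2z(1+4/5z) = 1 + z + 2/5z²
  R(z) = 1 + z + 2/5z².

Boundary: |R(x)|=1, x<0.
x=-1.25: |R|=0.3750
R=1: x+2/5x²=0 ⇒ x=−5/2=-2.5000; min R=1−1/(4·2/5)=0.3750>−1
Confirm numerically:
  x=-2.107: |R|=0.66878 <1
  x=-1.905: |R|=0.54661 <1
  x=-1.810: |R|=0.50044 <1
  x=-1.315: |R|=0.37669 <1
  x=-2.896: |R|=1.45873 >1
  x=-2.748: |R|=1.27260 >1
  x=-2.723: |R|=1.24289 >1
Stable set (-2.5000, 0).

left endpoint -2.5000.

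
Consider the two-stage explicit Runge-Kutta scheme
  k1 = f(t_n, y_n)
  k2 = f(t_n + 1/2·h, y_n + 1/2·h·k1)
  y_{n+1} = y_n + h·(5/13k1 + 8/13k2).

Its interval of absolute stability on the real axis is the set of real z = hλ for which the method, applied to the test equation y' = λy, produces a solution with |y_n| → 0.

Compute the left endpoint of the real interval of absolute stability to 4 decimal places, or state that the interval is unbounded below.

With y'=λy (z=hλ):
  k1=λy_n ⇒ h·k1=z·y_n;  k2=λ(1+1/2z)y_n ⇒ h·k2=z(1+1/2z)y_n
  y_{n+1}/y_n = 1 + 5/13z + 8/13z(1+1/2z) = 1 + z + 4/13z²
  so R(z) = 1 + z + 4/13z².

Boundary: |R(x)|=1, x<0.
x=-1.54: |R|=0.1897
R=1: x+4/13x²=0 ⇒ x=−13/4=-3.2500; min R=1−1/(4·4/13)=0.1875>−1
Confirm numerically:
  x=-3.052: |R|=0.81406 <1
  x=-2.931: |R|=0.71231 <1
  x=-2.776: |R|=0.59513 <1
  x=-2.218: |R|=0.29570 <1
  x=-3.653: |R|=1.45297 >1
  x=-3.325: |R|=1.07673 >1
Interval (-3.2500, 0).

left endpoint -3.2500.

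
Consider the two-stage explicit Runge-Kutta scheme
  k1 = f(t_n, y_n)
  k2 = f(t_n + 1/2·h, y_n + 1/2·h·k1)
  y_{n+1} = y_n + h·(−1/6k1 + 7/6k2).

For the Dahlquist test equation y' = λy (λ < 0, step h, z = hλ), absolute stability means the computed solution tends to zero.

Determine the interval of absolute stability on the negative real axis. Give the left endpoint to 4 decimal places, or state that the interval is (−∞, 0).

(-1.7143, 0).

Set f=λy, z=hλ:
  k1=λy_n ⇒ h·k1=z·y_n;  k2=λ(1+1/2z)y_n ⇒ h·k2=z(1+1/2z)y_n
  y_{n+1}/y_n = 1 − 1/6z + 7/6z(1+1/2z) = 1 + z + 7/12z²
  so R(z) = 1 + z + 7/12z².

Boundary: |R(x)|=1, x<0.
x=-1.05: |R|=0.5931
R=1: x+7/12x²=0 ⇒ x=−12/7=-1.7143; min R=1−1/(4·7/12)=0.5714>−1
Confirm numerically:
  x=-1.542: |R|=0.84503 <1
  x=-1.050: |R|=0.59313 <1
  x=-1.039: |R|=0.59072 <1
  x=-1.007: |R|=0.58453 <1
  x=-2.123: |R|=1.50616 >1
  x=-2.080: |R|=1.44373 >1
Interval (-1.7143, 0).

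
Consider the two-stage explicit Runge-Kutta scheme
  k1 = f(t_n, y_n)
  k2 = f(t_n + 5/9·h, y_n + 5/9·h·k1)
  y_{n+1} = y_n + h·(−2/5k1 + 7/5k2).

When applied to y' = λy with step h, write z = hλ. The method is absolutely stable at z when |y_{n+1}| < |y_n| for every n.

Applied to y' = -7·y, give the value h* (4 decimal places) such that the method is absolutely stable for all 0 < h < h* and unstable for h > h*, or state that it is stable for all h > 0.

(-1.2857,0); λ=-7 ⇒ h* = (9/7)/7 = 0.1837.

Set f=λy, z=hλ:
  k1=λy_n ⇒ h·k1=z·y_n;  k2=λ(1+5/9z)y_n ⇒ h·k2=z(1+5/9z)y_n
  y_{n+1}/y_n = 1 − 2/5z + 7/5z(1+5/9z) = 1 + z + 7/9z²
  so R(z) = 1 + z + 7/9z².

Boundary: |R(x)|=1, x<0.
x=-1.59: |R|=1.3763
R=1: x+7/9x²=0 ⇒ x=−9/7=-1.2857; min R=1−1/(4·7/9)=0.6786>−1
Confirm numerically:
  x=-1.226: |R|=0.94306 <1
  x=-1.191: |R|=0.91226 <1
  x=-0.878: |R|=0.72158 <1
  x=-1.573: |R|=1.35148 >1
  x=-1.397: |R|=1.12092 >1
Stable set (-1.2857, 0).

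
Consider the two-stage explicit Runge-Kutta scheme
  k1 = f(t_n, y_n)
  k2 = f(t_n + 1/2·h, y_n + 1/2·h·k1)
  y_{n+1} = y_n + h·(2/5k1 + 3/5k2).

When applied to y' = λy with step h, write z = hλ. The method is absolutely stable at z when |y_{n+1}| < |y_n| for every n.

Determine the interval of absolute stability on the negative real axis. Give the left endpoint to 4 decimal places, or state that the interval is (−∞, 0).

z∈(-3.3333,0).

Set f=λy, z=hλ:
  k1=λy_n ⇒ h·k1=z·y_n;  k2=λ(1+1/2z)y_n ⇒ h·k2=z(1+1/2z)y_n
  y_{n+1}/y_n = 1 + 2/5z + 3/5z(1+1/2z) = 1 + z + 3/10z²
  so R(z) = 1 + z + 3/10z².

Boundary: |R(x)|=1, x<0.
x=-0.82: |R|=0.3817
R=1: x+3/10x²=0 ⇒ x=−10/3=-3.3333; min R=1−1/(4·3/10)=0.1667>−1
Confirm numerically:
  x=-3.037: |R|=0.73001 <1
  x=-2.311: |R|=0.29122 <1
  x=-2.195: |R|=0.25041 <1
  x=-3.629: |R|=1.32189 >1
  x=-3.552: |R|=1.23301 >1
  x=-3.417: |R|=1.08577 >1
Stable set (-3.3333, 0).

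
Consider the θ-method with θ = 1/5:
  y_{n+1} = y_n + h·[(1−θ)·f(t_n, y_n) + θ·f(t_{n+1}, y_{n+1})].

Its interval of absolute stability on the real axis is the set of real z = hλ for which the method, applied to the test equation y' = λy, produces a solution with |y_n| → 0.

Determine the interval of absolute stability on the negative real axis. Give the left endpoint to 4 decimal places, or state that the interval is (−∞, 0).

z∈(-3.3333,0).

Set f=λy, z=hλ:
  y_{n+1} = y_n + z·[4/5·y_n + 1/5·y_{n+1}] ⇒ (1 − 1/5z)y_{n+1} = (1 + 4/5z)y_n
  so R(z) = (1 + 4/5z)/(1 − 1/5z).

Boundary: |R(x)|=1, x<0.
x=-1.34: |R|=0.0568
R=−1: 1+4/5x = −1+1/5x ⇒ -3/5x=2 ⇒ x=2/(-3/5)=-3.3333
Confirm numerically:
  x=-2.984: |R|=0.86874 <1
  x=-2.972: |R|=0.86402 <1
  x=-1.965: |R|=0.41062 <1
  x=-3.930: |R|=1.20045 >1
  x=-3.801: |R|=1.15941 >1
  x=-3.767: |R|=1.14840 >1
Stable set (-3.3333, 0).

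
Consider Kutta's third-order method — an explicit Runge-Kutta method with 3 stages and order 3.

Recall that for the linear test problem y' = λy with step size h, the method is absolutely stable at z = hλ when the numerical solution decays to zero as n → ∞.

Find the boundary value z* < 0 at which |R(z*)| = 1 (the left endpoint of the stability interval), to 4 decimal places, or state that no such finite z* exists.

On y'=λy, z=hλ:
  order 3, 3-stage ⇒ R(z)=1+z+z^2/2+z^3/6
  (e.g. R(-1.29)=0.18427, |R|=0.18427)

Need |R(x)|<1, x<0.
x=-1.29: |R|=0.1843
|R(-2.49)|=0.9630 |R(-1.93)|=0.2657 |R(-1.76)|=0.1198
Bisect:
  x_lo=-3.2131 |R|=2.5798  x_hi=-0.1448 |R|=0.8652
  mid=-1.67897 |R|=0.05832 →hi
  mid=-2.44604 |R|=0.89363 →hi
  mid=-2.82957 |R|=1.60215 →lo
  mid=-2.63780 |R|=1.21778 →lo
  mid=-2.54192 |R|=1.04862 →lo
  mid=-2.49398 |R|=0.96941 →hi
  mid=-2.51795 |R|=1.00858 →lo
  mid=-2.50596 |R|=0.98889 →hi
  ...
  [-2.51289,-2.51271] ⇒ x*=-2.5127
So |R|<1 on (-2.5127, 0).

z* = -2.5127.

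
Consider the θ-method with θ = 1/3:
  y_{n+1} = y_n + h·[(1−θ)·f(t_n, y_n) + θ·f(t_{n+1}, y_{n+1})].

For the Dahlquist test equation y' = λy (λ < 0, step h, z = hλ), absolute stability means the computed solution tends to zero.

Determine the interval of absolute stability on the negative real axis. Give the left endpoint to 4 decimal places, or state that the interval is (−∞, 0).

Test eqn y'=λy, z=hλ:
  y_{n+1} = y_n + z·[2/3·y_n + 1/3·y_{n+1}] ⇒ (1 − 1/3z)y_{n+1} = (1 + 2/3z)y_n
  ⇒ R(z) = (1 + 2/3z)/(1 − 1/3z).

Solve |R(x)|<1 on ℝ⁻.
x=-1.6: |R|=0.0435
R=−1: 1+2/3x = −1+1/3x ⇒ -1/3x=2 ⇒ x=2/(-1/3)=-6.0000
Confirm numerically:
  x=-4.322: |R|=0.77083 <1
  x=-3.396: |R|=0.59287 <1
  x=-2.848: |R|=0.46101 <1
  x=-6.266: |R|=1.02871 >1
  x=-6.084: |R|=1.00925 >1
So |R|<1 on (-6.0000, 0).

z∈(-6.0000,0).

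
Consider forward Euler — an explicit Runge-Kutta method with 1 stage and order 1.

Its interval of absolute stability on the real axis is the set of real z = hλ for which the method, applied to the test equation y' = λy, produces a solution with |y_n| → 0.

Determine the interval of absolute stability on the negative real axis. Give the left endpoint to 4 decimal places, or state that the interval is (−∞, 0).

z∈(-2.0000,0).

On y'=λy, z=hλ:
  order 1, 1-stage ⇒ R(z)=1+z
  (e.g. R(-1.6)=-0.60000, |R|=0.60000)

Solve |R(x)|<1 on ℝ⁻.
x=-1.6: |R|=0.6000
|R(-2.18)|=1.1800 |R(-1.46)|=0.4600 |R(-0.89)|=0.1100
Bisect:
  x_lo=-2.5579 |R|=1.5579  x_hi=-0.2573 |R|=0.7427
  mid=-1.40759 |R|=0.40759 →hi
  mid=-1.98274 |R|=0.98274 →hi
  mid=-2.27032 |R|=1.27032 →lo
  mid=-2.12653 |R|=1.12653 →lo
  mid=-2.05463 |R|=1.05463 →lo
  mid=-2.01869 |R|=1.01869 →lo
  mid=-2.00071 |R|=1.00071 →lo
  ...
  [-2.00001,-1.99987] ⇒ x*=-2.0000
Interval (-2.0000, 0).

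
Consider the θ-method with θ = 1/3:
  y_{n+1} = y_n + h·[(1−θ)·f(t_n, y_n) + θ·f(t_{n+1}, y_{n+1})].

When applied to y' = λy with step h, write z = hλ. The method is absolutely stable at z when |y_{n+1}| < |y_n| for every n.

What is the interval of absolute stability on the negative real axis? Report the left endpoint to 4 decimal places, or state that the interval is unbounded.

z∈(-6.0000,0).

Set f=λy, z=hλ:
  y_{n+1} = y_n + z·[2/3·y_n + 1/3·y_{n+1}] ⇒ (1 − 1/3z)y_{n+1} = (1 + 2/3z)y_n
  ⇒ R(z) = (1 + 2/3z)/(1 − 1/3z).

Find x<0 with |R(x)|<1.
x=-0.51: |R|=0.5641
R=−1: 1+2/3x = −1+1/3x ⇒ -1/3x=2 ⇒ x=2/(-1/3)=-6.0000
Confirm numerically:
  x=-4.813: |R|=0.84807 <1
  x=-3.957: |R|=0.70634 <1
  x=-2.506: |R|=0.36542 <1
  x=-6.312: |R|=1.03351 >1
  x=-6.041: |R|=1.00453 >1
Stable set (-6.0000, 0).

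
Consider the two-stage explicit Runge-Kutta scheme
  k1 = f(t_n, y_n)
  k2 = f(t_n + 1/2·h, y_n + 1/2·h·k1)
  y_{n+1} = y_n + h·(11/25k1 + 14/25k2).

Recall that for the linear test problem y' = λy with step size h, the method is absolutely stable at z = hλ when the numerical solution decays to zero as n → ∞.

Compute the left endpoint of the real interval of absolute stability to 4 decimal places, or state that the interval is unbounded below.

Set f=λy, z=hλ:
  k1=λy_n ⇒ h·k1=z·y_n;  k2=λ(1+1/2z)y_n ⇒ h·k2=z(1+1/2z)y_n
  y_{n+1}/y_n = 1 + 11/25z + 14/25z(1+1/2z) = 1 + z + 7/25z²
  R(z) = 1 + z + 7/25z².

Find x<0 with |R(x)|<1.
x=-1.51: |R|=0.1284
R=1: x+7/25x²=0 ⇒ x=−25/7=-3.5714; min R=1−1/(4·7/25)=0.1071>−1
Confirm numerically:
  x=-3.535: |R|=0.96394 <1
  x=-2.508: |R|=0.25322 <1
  x=-1.589: |R|=0.11798 <1
  x=-1.508: |R|=0.12874 <1
  x=-4.167: |R|=1.69489 >1
  x=-3.853: |R|=1.30377 >1
Interval (-3.5714, 0).

left endpoint -3.5714.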